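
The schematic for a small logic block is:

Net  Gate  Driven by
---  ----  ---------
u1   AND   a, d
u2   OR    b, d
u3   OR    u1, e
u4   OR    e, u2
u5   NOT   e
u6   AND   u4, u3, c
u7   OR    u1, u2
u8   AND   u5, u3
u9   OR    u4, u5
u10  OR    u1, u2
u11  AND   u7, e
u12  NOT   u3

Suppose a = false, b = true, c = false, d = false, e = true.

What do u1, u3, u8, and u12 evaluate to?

u1 = false, u3 = true, u8 = false, u12 = false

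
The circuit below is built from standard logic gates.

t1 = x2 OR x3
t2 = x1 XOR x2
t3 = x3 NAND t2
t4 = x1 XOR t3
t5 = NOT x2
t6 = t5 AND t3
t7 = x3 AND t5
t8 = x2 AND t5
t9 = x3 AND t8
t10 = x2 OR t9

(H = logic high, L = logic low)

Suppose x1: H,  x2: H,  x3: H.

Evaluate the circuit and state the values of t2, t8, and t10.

t2 = L; t8 = L; t10 = H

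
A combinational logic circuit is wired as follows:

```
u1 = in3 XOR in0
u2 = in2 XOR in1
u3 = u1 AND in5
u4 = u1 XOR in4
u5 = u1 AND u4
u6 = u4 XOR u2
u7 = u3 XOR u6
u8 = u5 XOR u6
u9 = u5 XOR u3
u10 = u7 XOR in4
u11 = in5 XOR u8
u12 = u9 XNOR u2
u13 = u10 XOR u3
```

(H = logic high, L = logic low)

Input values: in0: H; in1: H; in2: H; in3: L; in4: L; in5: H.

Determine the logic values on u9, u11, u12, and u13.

u9 = L  u11 = H  u12 = H  u13 = H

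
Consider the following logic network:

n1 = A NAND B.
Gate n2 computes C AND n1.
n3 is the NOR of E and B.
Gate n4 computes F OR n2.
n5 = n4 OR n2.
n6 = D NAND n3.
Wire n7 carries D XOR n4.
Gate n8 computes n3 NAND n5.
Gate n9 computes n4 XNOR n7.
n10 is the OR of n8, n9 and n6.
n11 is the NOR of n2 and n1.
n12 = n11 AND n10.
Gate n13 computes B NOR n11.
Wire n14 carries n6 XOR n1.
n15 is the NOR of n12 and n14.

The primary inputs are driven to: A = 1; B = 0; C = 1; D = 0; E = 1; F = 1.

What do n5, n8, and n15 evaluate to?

n5 = 1; n8 = 1; n15 = 1

n1 = A NAND B = 1 NAND 0 = 1
n2 = C AND n1 = 1 AND 1 = 1
n3 = E NOR B = 1 NOR 0 = 0
n4 = F OR n2 = 1 OR 1 = 1
n5 = n4 OR n2 = 1 OR 1 = 1
n6 = D NAND n3 = 0 NAND 0 = 1
n7 = D XOR n4 = 0 XOR 1 = 1
n8 = n3 NAND n5 = 0 NAND 1 = 1
n9 = n4 XNOR n7 = 1 XNOR 1 = 1
n10 = n8 OR n9 OR n6 = 1 OR 1 OR 1 = 1
n11 = n2 NOR n1 = 1 NOR 1 = 0
n12 = n11 AND n10 = 0 AND 1 = 0
n14 = n6 XOR n1 = 1 XOR 1 = 0
n15 = n12 NOR n14 = 0 NOR 0 = 1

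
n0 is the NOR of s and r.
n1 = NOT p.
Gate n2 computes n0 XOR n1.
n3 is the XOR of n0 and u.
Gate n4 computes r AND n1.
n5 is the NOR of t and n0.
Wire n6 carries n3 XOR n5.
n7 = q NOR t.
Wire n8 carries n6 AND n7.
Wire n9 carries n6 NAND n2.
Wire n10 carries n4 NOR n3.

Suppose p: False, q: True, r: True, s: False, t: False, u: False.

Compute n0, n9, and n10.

n0 = False, n9 = False, n10 = False

n0 = s NOR r = False NOR True = False
n1 = NOT p = NOT False = True
n2 = n0 XOR n1 = False XOR True = True
n3 = n0 XOR u = False XOR False = False
n4 = r AND n1 = True AND True = True
n5 = t NOR n0 = False NOR False = True
n6 = n3 XOR n5 = False XOR True = True
n9 = n6 NAND n2 = True NAND True = False
n10 = n4 NOR n3 = True NOR False = False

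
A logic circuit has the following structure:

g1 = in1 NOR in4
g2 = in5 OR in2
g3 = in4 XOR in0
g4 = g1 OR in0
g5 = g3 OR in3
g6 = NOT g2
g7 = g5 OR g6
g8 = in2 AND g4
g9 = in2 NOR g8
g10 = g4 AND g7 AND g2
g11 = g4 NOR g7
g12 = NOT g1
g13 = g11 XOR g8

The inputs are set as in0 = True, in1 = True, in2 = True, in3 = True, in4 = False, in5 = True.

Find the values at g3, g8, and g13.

g3 = True, g8 = True, g13 = True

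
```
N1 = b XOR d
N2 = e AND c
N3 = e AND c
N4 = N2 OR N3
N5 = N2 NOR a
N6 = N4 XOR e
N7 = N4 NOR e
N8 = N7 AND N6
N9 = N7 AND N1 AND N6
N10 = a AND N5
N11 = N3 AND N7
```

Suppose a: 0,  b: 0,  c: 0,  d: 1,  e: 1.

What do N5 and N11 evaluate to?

N5 = 1, N11 = 0

N2 = e AND c = 1 AND 0 = 0
N3 = e AND c = 1 AND 0 = 0
N4 = N2 OR N3 = 0 OR 0 = 0
N5 = N2 NOR a = 0 NOR 0 = 1
N7 = N4 NOR e = 0 NOR 1 = 0
N11 = N3 AND N7 = 0 AND 0 = 0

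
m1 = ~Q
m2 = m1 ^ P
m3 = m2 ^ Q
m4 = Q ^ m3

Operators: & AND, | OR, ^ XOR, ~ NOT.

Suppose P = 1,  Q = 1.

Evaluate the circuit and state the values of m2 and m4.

m2 = 1, m4 = 1

m1 = NOT Q = NOT 1 = 0
m2 = m1 XOR P = 0 XOR 1 = 1
m3 = m2 XOR Q = 1 XOR 1 = 0
m4 = Q XOR m3 = 1 XOR 0 = 1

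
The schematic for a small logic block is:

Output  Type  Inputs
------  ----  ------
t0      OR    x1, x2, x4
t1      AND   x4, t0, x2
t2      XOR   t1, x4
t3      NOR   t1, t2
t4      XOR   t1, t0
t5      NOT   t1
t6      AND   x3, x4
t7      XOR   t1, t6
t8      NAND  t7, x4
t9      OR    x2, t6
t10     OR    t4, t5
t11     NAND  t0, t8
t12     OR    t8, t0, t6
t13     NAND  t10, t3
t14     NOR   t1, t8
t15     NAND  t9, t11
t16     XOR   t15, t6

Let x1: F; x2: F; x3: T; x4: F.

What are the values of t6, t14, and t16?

t6 = F  t14 = F  t16 = T

t0 = x1 OR x2 OR x4 = F OR F OR F = F
t1 = x4 AND t0 AND x2 = F AND F AND F = F
t6 = x3 AND x4 = T AND F = F
t7 = t1 XOR t6 = F XOR F = F
t8 = t7 NAND x4 = F NAND F = T
t9 = x2 OR t6 = F OR F = F
t11 = t0 NAND t8 = F NAND T = T
t14 = t1 NOR t8 = F NOR T = F
t15 = t9 NAND t11 = F NAND T = T
t16 = t15 XOR t6 = T XOR F = T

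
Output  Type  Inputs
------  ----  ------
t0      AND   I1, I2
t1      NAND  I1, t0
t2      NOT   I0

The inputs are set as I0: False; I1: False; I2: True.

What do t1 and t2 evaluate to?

t1 = True, t2 = True

t0 = I1 AND I2 = False AND True = False
t1 = I1 NAND t0 = False NAND False = True
t2 = NOT I0 = NOT False = True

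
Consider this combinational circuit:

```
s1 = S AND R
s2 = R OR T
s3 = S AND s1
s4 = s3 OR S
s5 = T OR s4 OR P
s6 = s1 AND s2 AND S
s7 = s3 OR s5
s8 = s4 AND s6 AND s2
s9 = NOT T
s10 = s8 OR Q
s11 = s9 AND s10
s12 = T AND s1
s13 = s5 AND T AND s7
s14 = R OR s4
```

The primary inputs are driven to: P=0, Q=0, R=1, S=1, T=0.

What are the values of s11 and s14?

s11 = 1, s14 = 1

s1 = S AND R = 1 AND 1 = 1
s2 = R OR T = 1 OR 0 = 1
s3 = S AND s1 = 1 AND 1 = 1
s4 = s3 OR S = 1 OR 1 = 1
s6 = s1 AND s2 AND S = 1 AND 1 AND 1 = 1
s8 = s4 AND s6 AND s2 = 1 AND 1 AND 1 = 1
s9 = NOT T = NOT 0 = 1
s10 = s8 OR Q = 1 OR 0 = 1
s11 = s9 AND s10 = 1 AND 1 = 1
s14 = R OR s4 = 1 OR 1 = 1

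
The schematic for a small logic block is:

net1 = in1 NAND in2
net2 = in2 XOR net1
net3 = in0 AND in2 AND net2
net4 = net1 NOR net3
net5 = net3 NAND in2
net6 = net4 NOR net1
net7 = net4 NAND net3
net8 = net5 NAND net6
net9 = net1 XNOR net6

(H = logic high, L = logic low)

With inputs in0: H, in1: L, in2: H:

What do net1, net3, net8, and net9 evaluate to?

net1 = H, net3 = L, net8 = H, net9 = L

net1 = in1 NAND in2 = L NAND H = H
net2 = in2 XOR net1 = H XOR H = L
net3 = in0 AND in2 AND net2 = H AND H AND L = L
net4 = net1 NOR net3 = H NOR L = L
net5 = net3 NAND in2 = L NAND H = H
net6 = net4 NOR net1 = L NOR H = L
net8 = net5 NAND net6 = H NAND L = H
net9 = net1 XNOR net6 = H XNOR L = L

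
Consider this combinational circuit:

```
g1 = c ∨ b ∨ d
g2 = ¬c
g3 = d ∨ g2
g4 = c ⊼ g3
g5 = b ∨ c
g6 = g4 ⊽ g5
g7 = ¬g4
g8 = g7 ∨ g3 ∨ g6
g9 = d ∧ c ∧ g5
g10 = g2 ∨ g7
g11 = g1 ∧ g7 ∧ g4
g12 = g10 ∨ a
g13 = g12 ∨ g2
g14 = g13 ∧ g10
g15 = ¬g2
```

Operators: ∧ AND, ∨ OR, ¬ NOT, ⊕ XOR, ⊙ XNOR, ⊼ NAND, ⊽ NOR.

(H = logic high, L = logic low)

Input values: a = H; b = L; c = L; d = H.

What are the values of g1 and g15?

g1 = c OR b OR d = L OR L OR H = H
g2 = NOT c = NOT L = H
g15 = NOT g2 = NOT H = L

g1 = H; g15 = L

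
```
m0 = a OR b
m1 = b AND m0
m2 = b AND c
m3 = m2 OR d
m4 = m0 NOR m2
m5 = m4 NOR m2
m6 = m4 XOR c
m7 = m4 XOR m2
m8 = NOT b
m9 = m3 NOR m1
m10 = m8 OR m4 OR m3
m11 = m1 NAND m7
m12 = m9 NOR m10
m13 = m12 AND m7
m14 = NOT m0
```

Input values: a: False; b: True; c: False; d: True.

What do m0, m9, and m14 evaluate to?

m0 = True, m9 = False, m14 = False

m0 = a OR b = False OR True = True
m1 = b AND m0 = True AND True = True
m2 = b AND c = True AND False = False
m3 = m2 OR d = False OR True = True
m9 = m3 NOR m1 = True NOR True = False
m14 = NOT m0 = NOT True = False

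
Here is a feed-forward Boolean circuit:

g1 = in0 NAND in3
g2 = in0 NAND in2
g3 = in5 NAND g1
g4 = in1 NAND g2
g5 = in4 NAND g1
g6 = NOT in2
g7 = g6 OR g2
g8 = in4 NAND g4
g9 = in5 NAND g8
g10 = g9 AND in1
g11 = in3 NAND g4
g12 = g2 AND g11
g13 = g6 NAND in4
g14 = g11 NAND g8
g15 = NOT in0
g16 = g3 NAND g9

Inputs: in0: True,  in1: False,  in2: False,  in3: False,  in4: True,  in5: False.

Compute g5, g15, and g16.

g5 = False  g15 = False  g16 = False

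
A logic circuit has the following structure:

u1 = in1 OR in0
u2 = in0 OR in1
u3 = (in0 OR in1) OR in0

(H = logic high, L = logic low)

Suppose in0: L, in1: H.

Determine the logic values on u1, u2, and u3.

u1 = H OR L = H
u2 = L OR H = H
u3 = (L OR H) OR L = H

u1 = H, u2 = H, u3 = H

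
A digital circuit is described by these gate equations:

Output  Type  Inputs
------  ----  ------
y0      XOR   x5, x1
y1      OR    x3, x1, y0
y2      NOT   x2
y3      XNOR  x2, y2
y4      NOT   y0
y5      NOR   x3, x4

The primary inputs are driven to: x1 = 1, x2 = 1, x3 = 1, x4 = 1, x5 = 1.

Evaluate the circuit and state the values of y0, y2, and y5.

y0 = x5 XOR x1 = 1 XOR 1 = 0
y2 = NOT x2 = NOT 1 = 0
y5 = x3 NOR x4 = 1 NOR 1 = 0

y0 = 0, y2 = 0, y5 = 0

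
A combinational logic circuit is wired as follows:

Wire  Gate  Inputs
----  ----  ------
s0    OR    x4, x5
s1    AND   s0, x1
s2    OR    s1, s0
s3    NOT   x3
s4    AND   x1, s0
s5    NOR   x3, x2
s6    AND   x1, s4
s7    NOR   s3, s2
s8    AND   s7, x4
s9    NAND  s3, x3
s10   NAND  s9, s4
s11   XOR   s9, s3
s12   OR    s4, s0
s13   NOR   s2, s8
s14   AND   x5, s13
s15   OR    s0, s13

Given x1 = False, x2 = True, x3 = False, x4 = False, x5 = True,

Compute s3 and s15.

s3 = True, s15 = True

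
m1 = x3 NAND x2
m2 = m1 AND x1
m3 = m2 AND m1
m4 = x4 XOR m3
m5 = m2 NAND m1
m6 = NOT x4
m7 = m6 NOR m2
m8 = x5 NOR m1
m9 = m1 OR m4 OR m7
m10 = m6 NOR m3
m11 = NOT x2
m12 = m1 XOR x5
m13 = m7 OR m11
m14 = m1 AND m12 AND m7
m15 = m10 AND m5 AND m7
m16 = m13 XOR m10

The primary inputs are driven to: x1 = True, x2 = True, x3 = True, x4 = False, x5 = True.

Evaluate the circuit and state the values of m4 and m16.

m4 = False; m16 = False

m1 = x3 NAND x2 = True NAND True = False
m2 = m1 AND x1 = False AND True = False
m3 = m2 AND m1 = False AND False = False
m4 = x4 XOR m3 = False XOR False = False
m6 = NOT x4 = NOT False = True
m7 = m6 NOR m2 = True NOR False = False
m10 = m6 NOR m3 = True NOR False = False
m11 = NOT x2 = NOT True = False
m13 = m7 OR m11 = False OR False = False
m16 = m13 XOR m10 = False XOR False = False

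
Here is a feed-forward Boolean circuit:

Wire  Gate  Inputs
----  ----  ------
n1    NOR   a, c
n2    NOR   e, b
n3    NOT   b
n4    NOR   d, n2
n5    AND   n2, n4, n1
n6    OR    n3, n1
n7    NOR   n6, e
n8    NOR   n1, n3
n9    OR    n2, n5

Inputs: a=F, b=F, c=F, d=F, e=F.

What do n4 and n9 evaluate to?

n4 = F, n9 = T

n1 = a NOR c = F NOR F = T
n2 = e NOR b = F NOR F = T
n4 = d NOR n2 = F NOR T = F
n5 = n2 AND n4 AND n1 = T AND F AND T = F
n9 = n2 OR n5 = T OR F = T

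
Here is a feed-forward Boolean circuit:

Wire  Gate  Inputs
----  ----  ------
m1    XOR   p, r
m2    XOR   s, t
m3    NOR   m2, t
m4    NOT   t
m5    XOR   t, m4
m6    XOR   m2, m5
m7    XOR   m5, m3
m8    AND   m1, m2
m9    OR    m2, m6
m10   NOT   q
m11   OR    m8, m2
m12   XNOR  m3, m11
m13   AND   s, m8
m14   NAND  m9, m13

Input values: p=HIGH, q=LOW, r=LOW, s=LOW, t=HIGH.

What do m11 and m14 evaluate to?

m11 = HIGH; m14 = HIGH

m1 = p XOR r = HIGH XOR LOW = HIGH
m2 = s XOR t = LOW XOR HIGH = HIGH
m4 = NOT t = NOT HIGH = LOW
m5 = t XOR m4 = HIGH XOR LOW = HIGH
m6 = m2 XOR m5 = HIGH XOR HIGH = LOW
m8 = m1 AND m2 = HIGH AND HIGH = HIGH
m9 = m2 OR m6 = HIGH OR LOW = HIGH
m11 = m8 OR m2 = HIGH OR HIGH = HIGH
m13 = s AND m8 = LOW AND HIGH = LOW
m14 = m9 NAND m13 = HIGH NAND LOW = HIGH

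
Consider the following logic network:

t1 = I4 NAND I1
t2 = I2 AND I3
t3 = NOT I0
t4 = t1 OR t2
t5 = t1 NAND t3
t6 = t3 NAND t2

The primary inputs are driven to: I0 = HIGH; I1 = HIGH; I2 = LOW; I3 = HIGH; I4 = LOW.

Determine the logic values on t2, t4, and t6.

t2 = LOW  t4 = HIGH  t6 = HIGH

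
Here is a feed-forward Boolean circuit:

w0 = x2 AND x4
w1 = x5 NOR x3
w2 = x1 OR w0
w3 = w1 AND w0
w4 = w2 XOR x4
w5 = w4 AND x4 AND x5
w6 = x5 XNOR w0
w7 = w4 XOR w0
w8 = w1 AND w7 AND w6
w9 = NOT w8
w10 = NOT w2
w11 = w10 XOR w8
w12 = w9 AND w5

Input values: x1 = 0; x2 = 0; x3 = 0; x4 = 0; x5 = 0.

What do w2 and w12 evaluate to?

w0 = x2 AND x4 = 0 AND 0 = 0
w1 = x5 NOR x3 = 0 NOR 0 = 1
w2 = x1 OR w0 = 0 OR 0 = 0
w4 = w2 XOR x4 = 0 XOR 0 = 0
w5 = w4 AND x4 AND x5 = 0 AND 0 AND 0 = 0
w6 = x5 XNOR w0 = 0 XNOR 0 = 1
w7 = w4 XOR w0 = 0 XOR 0 = 0
w8 = w1 AND w7 AND w6 = 1 AND 0 AND 1 = 0
w9 = NOT w8 = NOT 0 = 1
w12 = w9 AND w5 = 1 AND 0 = 0

w2 = 0; w12 = 0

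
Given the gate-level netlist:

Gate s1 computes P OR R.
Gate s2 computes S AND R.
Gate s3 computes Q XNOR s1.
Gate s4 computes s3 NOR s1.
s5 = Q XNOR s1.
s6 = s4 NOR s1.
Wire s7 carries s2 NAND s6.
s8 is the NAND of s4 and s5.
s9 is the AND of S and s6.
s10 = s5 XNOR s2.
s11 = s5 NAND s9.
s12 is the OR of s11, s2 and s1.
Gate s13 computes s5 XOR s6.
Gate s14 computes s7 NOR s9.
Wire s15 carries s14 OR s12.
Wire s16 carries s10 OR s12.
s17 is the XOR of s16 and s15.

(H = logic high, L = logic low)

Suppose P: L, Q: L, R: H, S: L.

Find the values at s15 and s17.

s15 = H  s17 = L

s1 = P OR R = L OR H = H
s2 = S AND R = L AND H = L
s3 = Q XNOR s1 = L XNOR H = L
s4 = s3 NOR s1 = L NOR H = L
s5 = Q XNOR s1 = L XNOR H = L
s6 = s4 NOR s1 = L NOR H = L
s7 = s2 NAND s6 = L NAND L = H
s9 = S AND s6 = L AND L = L
s10 = s5 XNOR s2 = L XNOR L = H
s11 = s5 NAND s9 = L NAND L = H
s12 = s11 OR s2 OR s1 = H OR L OR H = H
s14 = s7 NOR s9 = H NOR L = L
s15 = s14 OR s12 = L OR H = H
s16 = s10 OR s12 = H OR H = H
s17 = s16 XOR s15 = H XOR H = L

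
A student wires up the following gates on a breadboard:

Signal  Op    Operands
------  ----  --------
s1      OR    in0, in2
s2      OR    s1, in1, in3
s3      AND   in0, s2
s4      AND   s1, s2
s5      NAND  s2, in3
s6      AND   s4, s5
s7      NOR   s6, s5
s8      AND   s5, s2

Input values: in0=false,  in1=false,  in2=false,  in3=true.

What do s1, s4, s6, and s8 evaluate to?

s1 = false  s4 = false  s6 = false  s8 = false

s1 = in0 OR in2 = false OR false = false
s2 = s1 OR in1 OR in3 = false OR false OR true = true
s4 = s1 AND s2 = false AND true = false
s5 = s2 NAND in3 = true NAND true = false
s6 = s4 AND s5 = false AND false = false
s8 = s5 AND s2 = false AND true = false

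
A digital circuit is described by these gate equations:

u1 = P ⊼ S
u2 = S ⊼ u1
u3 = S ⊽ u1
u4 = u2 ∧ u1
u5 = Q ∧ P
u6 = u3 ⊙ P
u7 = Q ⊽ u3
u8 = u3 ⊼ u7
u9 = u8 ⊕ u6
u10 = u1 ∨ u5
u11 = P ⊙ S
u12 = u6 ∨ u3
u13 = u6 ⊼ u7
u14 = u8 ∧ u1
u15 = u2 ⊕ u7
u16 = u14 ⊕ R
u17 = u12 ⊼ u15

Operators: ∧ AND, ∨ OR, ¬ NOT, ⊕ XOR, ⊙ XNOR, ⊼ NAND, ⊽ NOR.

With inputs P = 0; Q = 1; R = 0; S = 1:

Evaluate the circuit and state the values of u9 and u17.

u9 = 0, u17 = 1

u1 = P NAND S = 0 NAND 1 = 1
u2 = S NAND u1 = 1 NAND 1 = 0
u3 = S NOR u1 = 1 NOR 1 = 0
u6 = u3 XNOR P = 0 XNOR 0 = 1
u7 = Q NOR u3 = 1 NOR 0 = 0
u8 = u3 NAND u7 = 0 NAND 0 = 1
u9 = u8 XOR u6 = 1 XOR 1 = 0
u12 = u6 OR u3 = 1 OR 0 = 1
u15 = u2 XOR u7 = 0 XOR 0 = 0
u17 = u12 NAND u15 = 1 NAND 0 = 1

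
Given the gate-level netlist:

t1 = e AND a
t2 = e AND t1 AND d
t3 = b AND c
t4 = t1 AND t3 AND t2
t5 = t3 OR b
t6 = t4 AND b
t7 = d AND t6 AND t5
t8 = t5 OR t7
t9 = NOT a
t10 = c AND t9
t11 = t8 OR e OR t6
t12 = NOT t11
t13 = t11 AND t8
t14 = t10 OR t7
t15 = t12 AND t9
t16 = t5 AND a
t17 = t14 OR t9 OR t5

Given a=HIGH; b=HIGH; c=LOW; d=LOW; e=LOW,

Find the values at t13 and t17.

t1 = e AND a = LOW AND HIGH = LOW
t2 = e AND t1 AND d = LOW AND LOW AND LOW = LOW
t3 = b AND c = HIGH AND LOW = LOW
t4 = t1 AND t3 AND t2 = LOW AND LOW AND LOW = LOW
t5 = t3 OR b = LOW OR HIGH = HIGH
t6 = t4 AND b = LOW AND HIGH = LOW
t7 = d AND t6 AND t5 = LOW AND LOW AND HIGH = LOW
t8 = t5 OR t7 = HIGH OR LOW = HIGH
t9 = NOT a = NOT HIGH = LOW
t10 = c AND t9 = LOW AND LOW = LOW
t11 = t8 OR e OR t6 = HIGH OR LOW OR LOW = HIGH
t13 = t11 AND t8 = HIGH AND HIGH = HIGH
t14 = t10 OR t7 = LOW OR LOW = LOW
t17 = t14 OR t9 OR t5 = LOW OR LOW OR HIGH = HIGH

t13 = HIGH  t17 = HIGH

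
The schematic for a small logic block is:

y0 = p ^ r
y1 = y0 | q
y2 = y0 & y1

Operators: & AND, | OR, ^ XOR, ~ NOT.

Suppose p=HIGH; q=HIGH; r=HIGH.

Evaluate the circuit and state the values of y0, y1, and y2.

y0 = LOW  y1 = HIGH  y2 = LOW

y0 = p XOR r = HIGH XOR HIGH = LOW
y1 = y0 OR q = LOW OR HIGH = HIGH
y2 = y0 AND y1 = LOW AND HIGH = LOW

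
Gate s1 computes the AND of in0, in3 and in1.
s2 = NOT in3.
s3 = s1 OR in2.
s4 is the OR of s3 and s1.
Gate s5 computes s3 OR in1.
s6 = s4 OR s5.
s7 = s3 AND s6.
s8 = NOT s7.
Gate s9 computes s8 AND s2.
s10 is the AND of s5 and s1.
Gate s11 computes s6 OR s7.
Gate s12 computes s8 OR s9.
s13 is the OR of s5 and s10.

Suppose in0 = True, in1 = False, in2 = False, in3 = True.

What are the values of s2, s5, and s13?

s1 = in0 AND in3 AND in1 = True AND True AND False = False
s2 = NOT in3 = NOT True = False
s3 = s1 OR in2 = False OR False = False
s5 = s3 OR in1 = False OR False = False
s10 = s5 AND s1 = False AND False = False
s13 = s5 OR s10 = False OR False = False

s2 = False; s5 = False; s13 = False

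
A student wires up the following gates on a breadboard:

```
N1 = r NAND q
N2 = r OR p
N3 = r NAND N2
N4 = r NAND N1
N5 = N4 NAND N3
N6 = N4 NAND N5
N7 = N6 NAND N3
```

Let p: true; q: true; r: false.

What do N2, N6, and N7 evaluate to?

N2 = true; N6 = true; N7 = false

N1 = r NAND q = false NAND true = true
N2 = r OR p = false OR true = true
N3 = r NAND N2 = false NAND true = true
N4 = r NAND N1 = false NAND true = true
N5 = N4 NAND N3 = true NAND true = false
N6 = N4 NAND N5 = true NAND false = true
N7 = N6 NAND N3 = true NAND true = false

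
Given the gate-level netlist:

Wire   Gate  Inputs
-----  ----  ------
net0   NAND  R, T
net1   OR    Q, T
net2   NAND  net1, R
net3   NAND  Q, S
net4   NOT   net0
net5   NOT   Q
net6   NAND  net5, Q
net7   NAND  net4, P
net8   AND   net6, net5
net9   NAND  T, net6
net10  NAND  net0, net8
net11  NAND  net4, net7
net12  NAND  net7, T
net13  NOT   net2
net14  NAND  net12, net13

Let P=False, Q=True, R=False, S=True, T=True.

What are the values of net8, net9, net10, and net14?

net8 = False, net9 = False, net10 = True, net14 = True

net0 = R NAND T = False NAND True = True
net1 = Q OR T = True OR True = True
net2 = net1 NAND R = True NAND False = True
net4 = NOT net0 = NOT True = False
net5 = NOT Q = NOT True = False
net6 = net5 NAND Q = False NAND True = True
net7 = net4 NAND P = False NAND False = True
net8 = net6 AND net5 = True AND False = False
net9 = T NAND net6 = True NAND True = False
net10 = net0 NAND net8 = True NAND False = True
net12 = net7 NAND T = True NAND True = False
net13 = NOT net2 = NOT True = False
net14 = net12 NAND net13 = False NAND False = True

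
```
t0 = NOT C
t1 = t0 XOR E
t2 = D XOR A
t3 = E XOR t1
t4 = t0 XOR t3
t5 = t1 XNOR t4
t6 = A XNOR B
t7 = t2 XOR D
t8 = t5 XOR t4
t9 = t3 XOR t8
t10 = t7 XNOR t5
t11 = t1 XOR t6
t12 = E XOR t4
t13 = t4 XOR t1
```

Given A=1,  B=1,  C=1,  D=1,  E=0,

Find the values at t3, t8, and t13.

t3 = 0  t8 = 1  t13 = 0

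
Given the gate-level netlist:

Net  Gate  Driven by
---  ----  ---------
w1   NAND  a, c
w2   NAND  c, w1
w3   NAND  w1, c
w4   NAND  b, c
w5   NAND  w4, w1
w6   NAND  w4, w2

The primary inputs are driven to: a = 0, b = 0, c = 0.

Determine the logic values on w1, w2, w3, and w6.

w1 = 1  w2 = 1  w3 = 1  w6 = 0

w1 = a NAND c = 0 NAND 0 = 1
w2 = c NAND w1 = 0 NAND 1 = 1
w3 = w1 NAND c = 1 NAND 0 = 1
w4 = b NAND c = 0 NAND 0 = 1
w6 = w4 NAND w2 = 1 NAND 1 = 0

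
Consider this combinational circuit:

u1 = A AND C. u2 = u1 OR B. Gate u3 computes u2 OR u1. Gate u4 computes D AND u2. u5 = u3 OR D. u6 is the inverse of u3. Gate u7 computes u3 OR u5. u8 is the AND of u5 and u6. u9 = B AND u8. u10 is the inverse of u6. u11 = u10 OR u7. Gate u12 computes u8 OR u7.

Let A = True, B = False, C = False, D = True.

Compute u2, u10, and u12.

u1 = A AND C = True AND False = False
u2 = u1 OR B = False OR False = False
u3 = u2 OR u1 = False OR False = False
u5 = u3 OR D = False OR True = True
u6 = NOT u3 = NOT False = True
u7 = u3 OR u5 = False OR True = True
u8 = u5 AND u6 = True AND True = True
u10 = NOT u6 = NOT True = False
u12 = u8 OR u7 = True OR True = True

u2 = False, u10 = False, u12 = True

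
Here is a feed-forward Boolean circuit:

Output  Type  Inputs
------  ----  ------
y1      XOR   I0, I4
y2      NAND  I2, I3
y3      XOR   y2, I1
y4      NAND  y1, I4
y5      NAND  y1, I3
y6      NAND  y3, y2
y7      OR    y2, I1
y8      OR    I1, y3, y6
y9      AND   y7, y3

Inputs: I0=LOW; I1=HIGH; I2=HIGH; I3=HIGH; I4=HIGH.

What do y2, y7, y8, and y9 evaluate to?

y2 = LOW, y7 = HIGH, y8 = HIGH, y9 = HIGH

y2 = I2 NAND I3 = HIGH NAND HIGH = LOW
y3 = y2 XOR I1 = LOW XOR HIGH = HIGH
y6 = y3 NAND y2 = HIGH NAND LOW = HIGH
y7 = y2 OR I1 = LOW OR HIGH = HIGH
y8 = I1 OR y3 OR y6 = HIGH OR HIGH OR HIGH = HIGH
y9 = y7 AND y3 = HIGH AND HIGH = HIGH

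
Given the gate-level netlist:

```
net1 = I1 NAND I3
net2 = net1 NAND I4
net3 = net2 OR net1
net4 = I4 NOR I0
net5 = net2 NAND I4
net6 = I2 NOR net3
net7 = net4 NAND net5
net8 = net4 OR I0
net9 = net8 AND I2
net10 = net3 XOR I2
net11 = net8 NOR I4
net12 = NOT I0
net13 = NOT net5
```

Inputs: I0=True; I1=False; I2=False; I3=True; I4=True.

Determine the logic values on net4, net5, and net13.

net1 = I1 NAND I3 = False NAND True = True
net2 = net1 NAND I4 = True NAND True = False
net4 = I4 NOR I0 = True NOR True = False
net5 = net2 NAND I4 = False NAND True = True
net13 = NOT net5 = NOT True = False

net4 = False, net5 = True, net13 = False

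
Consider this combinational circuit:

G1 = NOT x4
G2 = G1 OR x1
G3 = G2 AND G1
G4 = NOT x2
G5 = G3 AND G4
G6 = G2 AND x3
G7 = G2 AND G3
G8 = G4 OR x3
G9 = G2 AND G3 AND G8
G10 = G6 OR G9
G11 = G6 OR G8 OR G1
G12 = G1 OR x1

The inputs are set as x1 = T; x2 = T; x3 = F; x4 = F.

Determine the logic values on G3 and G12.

G3 = T; G12 = T

G1 = NOT x4 = NOT F = T
G2 = G1 OR x1 = T OR T = T
G3 = G2 AND G1 = T AND T = T
G12 = G1 OR x1 = T OR T = T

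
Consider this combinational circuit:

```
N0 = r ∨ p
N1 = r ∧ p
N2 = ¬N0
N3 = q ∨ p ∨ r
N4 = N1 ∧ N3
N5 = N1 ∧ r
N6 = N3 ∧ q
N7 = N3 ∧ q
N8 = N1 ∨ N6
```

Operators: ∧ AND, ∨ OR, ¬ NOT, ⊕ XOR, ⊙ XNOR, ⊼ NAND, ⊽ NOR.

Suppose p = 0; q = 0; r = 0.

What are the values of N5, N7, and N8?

N5 = 0; N7 = 0; N8 = 0

N1 = r AND p = 0 AND 0 = 0
N3 = q OR p OR r = 0 OR 0 OR 0 = 0
N5 = N1 AND r = 0 AND 0 = 0
N6 = N3 AND q = 0 AND 0 = 0
N7 = N3 AND q = 0 AND 0 = 0
N8 = N1 OR N6 = 0 OR 0 = 0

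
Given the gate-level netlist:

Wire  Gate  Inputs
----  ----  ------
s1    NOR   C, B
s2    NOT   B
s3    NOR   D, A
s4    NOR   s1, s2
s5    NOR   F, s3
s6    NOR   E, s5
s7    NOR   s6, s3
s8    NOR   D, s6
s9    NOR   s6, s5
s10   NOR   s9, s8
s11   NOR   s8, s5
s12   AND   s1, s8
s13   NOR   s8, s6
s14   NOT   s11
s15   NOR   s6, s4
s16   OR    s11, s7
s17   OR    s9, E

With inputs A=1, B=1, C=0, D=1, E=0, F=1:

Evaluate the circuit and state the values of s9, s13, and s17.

s9 = 0, s13 = 0, s17 = 0

s3 = D NOR A = 1 NOR 1 = 0
s5 = F NOR s3 = 1 NOR 0 = 0
s6 = E NOR s5 = 0 NOR 0 = 1
s8 = D NOR s6 = 1 NOR 1 = 0
s9 = s6 NOR s5 = 1 NOR 0 = 0
s13 = s8 NOR s6 = 0 NOR 1 = 0
s17 = s9 OR E = 0 OR 0 = 0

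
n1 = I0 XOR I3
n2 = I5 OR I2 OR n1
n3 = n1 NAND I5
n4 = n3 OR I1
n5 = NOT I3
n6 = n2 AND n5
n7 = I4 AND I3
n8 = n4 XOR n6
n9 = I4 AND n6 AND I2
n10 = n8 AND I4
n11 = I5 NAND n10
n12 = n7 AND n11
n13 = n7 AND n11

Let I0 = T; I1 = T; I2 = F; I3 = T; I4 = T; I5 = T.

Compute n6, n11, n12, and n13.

n6 = F; n11 = F; n12 = F; n13 = F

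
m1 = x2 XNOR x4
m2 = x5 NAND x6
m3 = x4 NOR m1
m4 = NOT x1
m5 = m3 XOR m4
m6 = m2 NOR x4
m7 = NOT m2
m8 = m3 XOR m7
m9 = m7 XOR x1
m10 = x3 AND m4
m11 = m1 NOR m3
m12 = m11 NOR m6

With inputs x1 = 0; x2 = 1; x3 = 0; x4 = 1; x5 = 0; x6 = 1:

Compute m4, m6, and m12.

m4 = 1, m6 = 0, m12 = 1

m1 = x2 XNOR x4 = 1 XNOR 1 = 1
m2 = x5 NAND x6 = 0 NAND 1 = 1
m3 = x4 NOR m1 = 1 NOR 1 = 0
m4 = NOT x1 = NOT 0 = 1
m6 = m2 NOR x4 = 1 NOR 1 = 0
m11 = m1 NOR m3 = 1 NOR 0 = 0
m12 = m11 NOR m6 = 0 NOR 0 = 1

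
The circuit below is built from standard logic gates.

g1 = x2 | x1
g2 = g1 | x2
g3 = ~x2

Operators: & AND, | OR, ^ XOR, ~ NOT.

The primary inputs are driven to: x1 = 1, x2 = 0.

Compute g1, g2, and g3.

g1 = 1; g2 = 1; g3 = 1

g1 = x2 OR x1 = 0 OR 1 = 1
g2 = g1 OR x2 = 1 OR 0 = 1
g3 = NOT x2 = NOT 0 = 1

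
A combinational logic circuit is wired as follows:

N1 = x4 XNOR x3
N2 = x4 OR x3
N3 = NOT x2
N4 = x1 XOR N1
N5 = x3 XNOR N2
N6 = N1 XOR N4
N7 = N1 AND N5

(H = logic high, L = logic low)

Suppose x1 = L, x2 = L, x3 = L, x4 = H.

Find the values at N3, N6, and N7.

N3 = H; N6 = L; N7 = L

N1 = x4 XNOR x3 = H XNOR L = L
N2 = x4 OR x3 = H OR L = H
N3 = NOT x2 = NOT L = H
N4 = x1 XOR N1 = L XOR L = L
N5 = x3 XNOR N2 = L XNOR H = L
N6 = N1 XOR N4 = L XOR L = L
N7 = N1 AND N5 = L AND L = L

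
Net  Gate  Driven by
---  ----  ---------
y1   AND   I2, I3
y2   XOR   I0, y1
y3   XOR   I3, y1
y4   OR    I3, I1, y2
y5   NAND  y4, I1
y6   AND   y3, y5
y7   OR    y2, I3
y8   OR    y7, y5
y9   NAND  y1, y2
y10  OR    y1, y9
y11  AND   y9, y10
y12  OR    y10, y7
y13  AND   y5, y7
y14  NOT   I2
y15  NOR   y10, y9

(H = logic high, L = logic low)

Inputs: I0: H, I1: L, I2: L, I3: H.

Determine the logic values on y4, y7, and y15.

y1 = I2 AND I3 = L AND H = L
y2 = I0 XOR y1 = H XOR L = H
y4 = I3 OR I1 OR y2 = H OR L OR H = H
y7 = y2 OR I3 = H OR H = H
y9 = y1 NAND y2 = L NAND H = H
y10 = y1 OR y9 = L OR H = H
y15 = y10 NOR y9 = H NOR H = L

y4 = H; y7 = H; y15 = L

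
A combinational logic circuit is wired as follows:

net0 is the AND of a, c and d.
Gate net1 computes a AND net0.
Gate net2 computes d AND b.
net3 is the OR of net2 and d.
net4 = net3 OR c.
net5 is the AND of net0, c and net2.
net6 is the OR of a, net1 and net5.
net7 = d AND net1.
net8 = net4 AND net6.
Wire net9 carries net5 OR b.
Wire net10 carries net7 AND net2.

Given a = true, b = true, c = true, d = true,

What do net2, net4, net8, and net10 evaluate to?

net2 = true  net4 = true  net8 = true  net10 = true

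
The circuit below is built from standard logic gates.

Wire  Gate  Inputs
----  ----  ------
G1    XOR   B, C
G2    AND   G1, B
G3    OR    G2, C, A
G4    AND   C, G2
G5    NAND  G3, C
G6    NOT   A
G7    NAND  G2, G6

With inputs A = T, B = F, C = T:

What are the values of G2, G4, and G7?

G2 = F; G4 = F; G7 = T

G1 = B XOR C = F XOR T = T
G2 = G1 AND B = T AND F = F
G4 = C AND G2 = T AND F = F
G6 = NOT A = NOT T = F
G7 = G2 NAND G6 = F NAND F = T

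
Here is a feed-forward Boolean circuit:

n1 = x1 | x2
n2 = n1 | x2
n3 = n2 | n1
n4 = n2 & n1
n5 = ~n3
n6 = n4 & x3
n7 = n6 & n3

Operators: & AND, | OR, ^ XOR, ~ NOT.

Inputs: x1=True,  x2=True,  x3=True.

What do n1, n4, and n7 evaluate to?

n1 = x1 OR x2 = True OR True = True
n2 = n1 OR x2 = True OR True = True
n3 = n2 OR n1 = True OR True = True
n4 = n2 AND n1 = True AND True = True
n6 = n4 AND x3 = True AND True = True
n7 = n6 AND n3 = True AND True = True

n1 = True, n4 = True, n7 = True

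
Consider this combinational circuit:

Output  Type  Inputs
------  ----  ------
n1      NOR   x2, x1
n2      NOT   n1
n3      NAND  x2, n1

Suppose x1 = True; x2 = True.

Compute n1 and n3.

n1 = False  n3 = True

n1 = x2 NOR x1 = True NOR True = False
n3 = x2 NAND n1 = True NAND False = True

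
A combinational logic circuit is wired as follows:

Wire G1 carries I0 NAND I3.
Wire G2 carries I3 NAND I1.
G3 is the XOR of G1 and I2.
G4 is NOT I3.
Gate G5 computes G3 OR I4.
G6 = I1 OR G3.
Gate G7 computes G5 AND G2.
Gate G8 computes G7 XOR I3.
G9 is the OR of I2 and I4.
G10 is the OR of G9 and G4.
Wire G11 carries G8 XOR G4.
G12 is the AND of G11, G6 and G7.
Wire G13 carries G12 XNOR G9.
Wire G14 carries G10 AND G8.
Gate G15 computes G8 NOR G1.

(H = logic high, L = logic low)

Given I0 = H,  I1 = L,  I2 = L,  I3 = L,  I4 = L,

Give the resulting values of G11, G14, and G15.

G11 = L, G14 = H, G15 = L

G1 = I0 NAND I3 = H NAND L = H
G2 = I3 NAND I1 = L NAND L = H
G3 = G1 XOR I2 = H XOR L = H
G4 = NOT I3 = NOT L = H
G5 = G3 OR I4 = H OR L = H
G7 = G5 AND G2 = H AND H = H
G8 = G7 XOR I3 = H XOR L = H
G9 = I2 OR I4 = L OR L = L
G10 = G9 OR G4 = L OR H = H
G11 = G8 XOR G4 = H XOR H = L
G14 = G10 AND G8 = H AND H = H
G15 = G8 NOR G1 = H NOR H = L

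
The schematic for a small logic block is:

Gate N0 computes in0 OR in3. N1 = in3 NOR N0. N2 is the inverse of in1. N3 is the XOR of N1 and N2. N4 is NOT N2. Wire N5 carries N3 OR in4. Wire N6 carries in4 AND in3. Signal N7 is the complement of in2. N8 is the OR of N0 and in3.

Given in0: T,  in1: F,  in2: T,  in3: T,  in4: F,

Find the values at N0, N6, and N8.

N0 = T; N6 = F; N8 = T

N0 = in0 OR in3 = T OR T = T
N6 = in4 AND in3 = F AND T = F
N8 = N0 OR in3 = T OR T = T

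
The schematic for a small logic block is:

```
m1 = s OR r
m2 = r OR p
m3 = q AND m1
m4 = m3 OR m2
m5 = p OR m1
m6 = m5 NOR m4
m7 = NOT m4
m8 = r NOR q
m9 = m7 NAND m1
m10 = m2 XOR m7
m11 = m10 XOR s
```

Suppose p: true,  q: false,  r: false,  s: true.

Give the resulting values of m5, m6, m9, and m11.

m5 = true, m6 = false, m9 = true, m11 = false

m1 = s OR r = true OR false = true
m2 = r OR p = false OR true = true
m3 = q AND m1 = false AND true = false
m4 = m3 OR m2 = false OR true = true
m5 = p OR m1 = true OR true = true
m6 = m5 NOR m4 = true NOR true = false
m7 = NOT m4 = NOT true = false
m9 = m7 NAND m1 = false NAND true = true
m10 = m2 XOR m7 = true XOR false = true
m11 = m10 XOR s = true XOR true = false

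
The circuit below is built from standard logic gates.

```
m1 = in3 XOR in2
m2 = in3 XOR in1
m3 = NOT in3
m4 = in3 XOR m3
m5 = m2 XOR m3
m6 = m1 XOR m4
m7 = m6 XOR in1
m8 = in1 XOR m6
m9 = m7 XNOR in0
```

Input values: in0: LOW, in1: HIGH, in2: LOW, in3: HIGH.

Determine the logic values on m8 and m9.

m1 = in3 XOR in2 = HIGH XOR LOW = HIGH
m3 = NOT in3 = NOT HIGH = LOW
m4 = in3 XOR m3 = HIGH XOR LOW = HIGH
m6 = m1 XOR m4 = HIGH XOR HIGH = LOW
m7 = m6 XOR in1 = LOW XOR HIGH = HIGH
m8 = in1 XOR m6 = HIGH XOR LOW = HIGH
m9 = m7 XNOR in0 = HIGH XNOR LOW = LOW

m8 = HIGH, m9 = LOW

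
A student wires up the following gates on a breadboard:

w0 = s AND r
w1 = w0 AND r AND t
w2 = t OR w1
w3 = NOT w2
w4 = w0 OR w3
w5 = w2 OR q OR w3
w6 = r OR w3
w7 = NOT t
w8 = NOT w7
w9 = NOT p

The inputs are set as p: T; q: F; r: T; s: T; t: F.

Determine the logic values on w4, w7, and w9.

w4 = T; w7 = T; w9 = F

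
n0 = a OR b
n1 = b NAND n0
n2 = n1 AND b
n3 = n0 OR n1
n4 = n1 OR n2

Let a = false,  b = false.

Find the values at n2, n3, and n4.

n2 = false; n3 = true; n4 = true

n0 = a OR b = false OR false = false
n1 = b NAND n0 = false NAND false = true
n2 = n1 AND b = true AND false = false
n3 = n0 OR n1 = false OR true = true
n4 = n1 OR n2 = true OR false = true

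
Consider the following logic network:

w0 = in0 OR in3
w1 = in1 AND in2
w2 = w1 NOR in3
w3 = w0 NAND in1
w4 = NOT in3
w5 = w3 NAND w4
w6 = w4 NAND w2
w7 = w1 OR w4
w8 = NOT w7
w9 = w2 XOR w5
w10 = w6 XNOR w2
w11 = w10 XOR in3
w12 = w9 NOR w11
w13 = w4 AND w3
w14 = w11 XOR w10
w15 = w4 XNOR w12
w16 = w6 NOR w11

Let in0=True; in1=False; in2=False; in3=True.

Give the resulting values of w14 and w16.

w1 = in1 AND in2 = False AND False = False
w2 = w1 NOR in3 = False NOR True = False
w4 = NOT in3 = NOT True = False
w6 = w4 NAND w2 = False NAND False = True
w10 = w6 XNOR w2 = True XNOR False = False
w11 = w10 XOR in3 = False XOR True = True
w14 = w11 XOR w10 = True XOR False = True
w16 = w6 NOR w11 = True NOR True = False

w14 = True, w16 = False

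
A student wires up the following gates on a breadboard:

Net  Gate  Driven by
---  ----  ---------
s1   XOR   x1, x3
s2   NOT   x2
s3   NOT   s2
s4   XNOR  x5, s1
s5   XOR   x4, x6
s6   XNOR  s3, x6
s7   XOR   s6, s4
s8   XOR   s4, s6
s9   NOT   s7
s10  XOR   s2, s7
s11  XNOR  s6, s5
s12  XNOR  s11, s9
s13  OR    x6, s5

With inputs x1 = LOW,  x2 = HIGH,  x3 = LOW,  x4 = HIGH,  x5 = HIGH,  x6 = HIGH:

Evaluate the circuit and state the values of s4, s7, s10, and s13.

s1 = x1 XOR x3 = LOW XOR LOW = LOW
s2 = NOT x2 = NOT HIGH = LOW
s3 = NOT s2 = NOT LOW = HIGH
s4 = x5 XNOR s1 = HIGH XNOR LOW = LOW
s5 = x4 XOR x6 = HIGH XOR HIGH = LOW
s6 = s3 XNOR x6 = HIGH XNOR HIGH = HIGH
s7 = s6 XOR s4 = HIGH XOR LOW = HIGH
s10 = s2 XOR s7 = LOW XOR HIGH = HIGH
s13 = x6 OR s5 = HIGH OR LOW = HIGH

s4 = LOW; s7 = HIGH; s10 = HIGH; s13 = HIGH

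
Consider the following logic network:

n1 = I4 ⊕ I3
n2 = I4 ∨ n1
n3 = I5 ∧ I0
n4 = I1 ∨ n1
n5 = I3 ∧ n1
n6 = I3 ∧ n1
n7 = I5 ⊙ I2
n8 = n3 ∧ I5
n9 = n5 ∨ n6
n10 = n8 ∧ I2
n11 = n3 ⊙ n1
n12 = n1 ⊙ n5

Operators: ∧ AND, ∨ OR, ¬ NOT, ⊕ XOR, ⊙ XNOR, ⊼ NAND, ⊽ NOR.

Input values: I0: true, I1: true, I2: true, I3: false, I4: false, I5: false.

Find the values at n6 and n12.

n6 = false; n12 = true

n1 = I4 XOR I3 = false XOR false = false
n5 = I3 AND n1 = false AND false = false
n6 = I3 AND n1 = false AND false = false
n12 = n1 XNOR n5 = false XNOR false = true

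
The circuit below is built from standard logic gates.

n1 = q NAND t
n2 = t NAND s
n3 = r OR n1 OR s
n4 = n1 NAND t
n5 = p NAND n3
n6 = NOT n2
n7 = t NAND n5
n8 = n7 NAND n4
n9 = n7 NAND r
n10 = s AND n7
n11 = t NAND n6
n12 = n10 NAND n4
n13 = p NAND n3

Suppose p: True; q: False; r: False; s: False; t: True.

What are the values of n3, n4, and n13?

n1 = q NAND t = False NAND True = True
n3 = r OR n1 OR s = False OR True OR False = True
n4 = n1 NAND t = True NAND True = False
n13 = p NAND n3 = True NAND True = False

n3 = True, n4 = False, n13 = False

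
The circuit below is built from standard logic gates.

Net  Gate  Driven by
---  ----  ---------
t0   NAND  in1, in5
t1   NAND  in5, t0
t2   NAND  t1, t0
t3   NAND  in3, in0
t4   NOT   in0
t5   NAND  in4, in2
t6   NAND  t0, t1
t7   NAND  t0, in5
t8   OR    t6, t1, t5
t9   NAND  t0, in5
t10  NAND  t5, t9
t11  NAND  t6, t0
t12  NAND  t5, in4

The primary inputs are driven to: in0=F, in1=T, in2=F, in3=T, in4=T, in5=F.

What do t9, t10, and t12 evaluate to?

t9 = T  t10 = F  t12 = F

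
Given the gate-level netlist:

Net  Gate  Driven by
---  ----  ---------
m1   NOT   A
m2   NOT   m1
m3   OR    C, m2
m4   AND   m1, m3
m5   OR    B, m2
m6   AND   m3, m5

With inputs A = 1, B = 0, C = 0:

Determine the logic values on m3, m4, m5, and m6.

m3 = 1, m4 = 0, m5 = 1, m6 = 1

m1 = NOT A = NOT 1 = 0
m2 = NOT m1 = NOT 0 = 1
m3 = C OR m2 = 0 OR 1 = 1
m4 = m1 AND m3 = 0 AND 1 = 0
m5 = B OR m2 = 0 OR 1 = 1
m6 = m3 AND m5 = 1 AND 1 = 1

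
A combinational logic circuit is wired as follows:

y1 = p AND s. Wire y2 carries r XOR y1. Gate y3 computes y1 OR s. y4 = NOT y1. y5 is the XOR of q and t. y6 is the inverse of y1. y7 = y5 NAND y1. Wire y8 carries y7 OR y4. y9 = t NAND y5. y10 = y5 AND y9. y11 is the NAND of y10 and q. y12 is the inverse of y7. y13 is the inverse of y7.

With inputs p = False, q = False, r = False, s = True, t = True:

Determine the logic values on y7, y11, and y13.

y7 = True; y11 = True; y13 = False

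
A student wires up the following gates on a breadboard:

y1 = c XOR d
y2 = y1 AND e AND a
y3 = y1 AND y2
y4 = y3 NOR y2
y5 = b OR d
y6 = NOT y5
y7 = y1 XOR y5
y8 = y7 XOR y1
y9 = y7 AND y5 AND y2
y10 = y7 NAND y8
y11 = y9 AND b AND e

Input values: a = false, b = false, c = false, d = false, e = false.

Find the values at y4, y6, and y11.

y1 = c XOR d = false XOR false = false
y2 = y1 AND e AND a = false AND false AND false = false
y3 = y1 AND y2 = false AND false = false
y4 = y3 NOR y2 = false NOR false = true
y5 = b OR d = false OR false = false
y6 = NOT y5 = NOT false = true
y7 = y1 XOR y5 = false XOR false = false
y9 = y7 AND y5 AND y2 = false AND false AND false = false
y11 = y9 AND b AND e = false AND false AND false = false

y4 = true, y6 = true, y11 = false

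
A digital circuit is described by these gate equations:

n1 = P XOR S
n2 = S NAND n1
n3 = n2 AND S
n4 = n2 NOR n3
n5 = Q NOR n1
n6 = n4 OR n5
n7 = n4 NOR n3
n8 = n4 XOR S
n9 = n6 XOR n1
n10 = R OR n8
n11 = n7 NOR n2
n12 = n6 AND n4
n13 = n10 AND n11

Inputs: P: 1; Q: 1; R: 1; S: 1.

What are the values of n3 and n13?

n3 = 1, n13 = 0

n1 = P XOR S = 1 XOR 1 = 0
n2 = S NAND n1 = 1 NAND 0 = 1
n3 = n2 AND S = 1 AND 1 = 1
n4 = n2 NOR n3 = 1 NOR 1 = 0
n7 = n4 NOR n3 = 0 NOR 1 = 0
n8 = n4 XOR S = 0 XOR 1 = 1
n10 = R OR n8 = 1 OR 1 = 1
n11 = n7 NOR n2 = 0 NOR 1 = 0
n13 = n10 AND n11 = 1 AND 0 = 0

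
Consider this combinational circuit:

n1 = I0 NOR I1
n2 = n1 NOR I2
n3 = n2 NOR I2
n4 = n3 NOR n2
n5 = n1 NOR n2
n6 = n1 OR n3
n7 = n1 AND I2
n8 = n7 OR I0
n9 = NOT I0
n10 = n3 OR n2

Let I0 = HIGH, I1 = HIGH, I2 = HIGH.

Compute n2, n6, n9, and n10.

n2 = LOW  n6 = LOW  n9 = LOW  n10 = LOW

n1 = I0 NOR I1 = HIGH NOR HIGH = LOW
n2 = n1 NOR I2 = LOW NOR HIGH = LOW
n3 = n2 NOR I2 = LOW NOR HIGH = LOW
n6 = n1 OR n3 = LOW OR LOW = LOW
n9 = NOT I0 = NOT HIGH = LOW
n10 = n3 OR n2 = LOW OR LOW = LOW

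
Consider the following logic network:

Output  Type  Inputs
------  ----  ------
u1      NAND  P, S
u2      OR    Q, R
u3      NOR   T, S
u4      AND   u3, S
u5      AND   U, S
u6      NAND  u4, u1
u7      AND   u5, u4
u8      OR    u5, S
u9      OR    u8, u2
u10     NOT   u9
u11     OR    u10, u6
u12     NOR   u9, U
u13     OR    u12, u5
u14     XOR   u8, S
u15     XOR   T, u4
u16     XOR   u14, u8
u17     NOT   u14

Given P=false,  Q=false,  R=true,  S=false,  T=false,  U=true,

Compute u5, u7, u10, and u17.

u5 = false  u7 = false  u10 = false  u17 = true

u2 = Q OR R = false OR true = true
u3 = T NOR S = false NOR false = true
u4 = u3 AND S = true AND false = false
u5 = U AND S = true AND false = false
u7 = u5 AND u4 = false AND false = false
u8 = u5 OR S = false OR false = false
u9 = u8 OR u2 = false OR true = true
u10 = NOT u9 = NOT true = false
u14 = u8 XOR S = false XOR false = false
u17 = NOT u14 = NOT false = true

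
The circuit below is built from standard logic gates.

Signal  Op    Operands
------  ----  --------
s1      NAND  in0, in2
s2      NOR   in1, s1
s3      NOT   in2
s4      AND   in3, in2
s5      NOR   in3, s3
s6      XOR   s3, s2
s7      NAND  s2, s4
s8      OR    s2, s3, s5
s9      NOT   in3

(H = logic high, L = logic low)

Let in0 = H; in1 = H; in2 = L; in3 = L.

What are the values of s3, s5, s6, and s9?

s3 = H, s5 = L, s6 = H, s9 = H

s1 = in0 NAND in2 = H NAND L = H
s2 = in1 NOR s1 = H NOR H = L
s3 = NOT in2 = NOT L = H
s5 = in3 NOR s3 = L NOR H = L
s6 = s3 XOR s2 = H XOR L = H
s9 = NOT in3 = NOT L = H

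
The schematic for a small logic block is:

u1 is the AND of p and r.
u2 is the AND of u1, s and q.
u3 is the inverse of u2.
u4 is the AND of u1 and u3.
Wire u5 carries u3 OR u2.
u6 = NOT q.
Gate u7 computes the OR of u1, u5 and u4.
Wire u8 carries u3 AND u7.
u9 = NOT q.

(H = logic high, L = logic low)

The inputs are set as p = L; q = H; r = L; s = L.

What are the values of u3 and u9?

u3 = H  u9 = L

u1 = p AND r = L AND L = L
u2 = u1 AND s AND q = L AND L AND H = L
u3 = NOT u2 = NOT L = H
u9 = NOT q = NOT H = L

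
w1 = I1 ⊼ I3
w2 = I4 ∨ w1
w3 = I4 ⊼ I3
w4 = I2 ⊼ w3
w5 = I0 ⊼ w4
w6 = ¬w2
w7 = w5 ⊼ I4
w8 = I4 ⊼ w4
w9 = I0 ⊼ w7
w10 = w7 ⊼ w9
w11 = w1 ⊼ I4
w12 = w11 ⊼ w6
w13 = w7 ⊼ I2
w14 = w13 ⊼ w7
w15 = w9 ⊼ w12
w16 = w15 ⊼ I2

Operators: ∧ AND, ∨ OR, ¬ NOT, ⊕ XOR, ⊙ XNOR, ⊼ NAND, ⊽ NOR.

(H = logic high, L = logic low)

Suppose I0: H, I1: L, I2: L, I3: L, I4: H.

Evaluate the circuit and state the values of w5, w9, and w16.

w5 = L  w9 = L  w16 = H

w1 = I1 NAND I3 = L NAND L = H
w2 = I4 OR w1 = H OR H = H
w3 = I4 NAND I3 = H NAND L = H
w4 = I2 NAND w3 = L NAND H = H
w5 = I0 NAND w4 = H NAND H = L
w6 = NOT w2 = NOT H = L
w7 = w5 NAND I4 = L NAND H = H
w9 = I0 NAND w7 = H NAND H = L
w11 = w1 NAND I4 = H NAND H = L
w12 = w11 NAND w6 = L NAND L = H
w15 = w9 NAND w12 = L NAND H = H
w16 = w15 NAND I2 = H NAND L = H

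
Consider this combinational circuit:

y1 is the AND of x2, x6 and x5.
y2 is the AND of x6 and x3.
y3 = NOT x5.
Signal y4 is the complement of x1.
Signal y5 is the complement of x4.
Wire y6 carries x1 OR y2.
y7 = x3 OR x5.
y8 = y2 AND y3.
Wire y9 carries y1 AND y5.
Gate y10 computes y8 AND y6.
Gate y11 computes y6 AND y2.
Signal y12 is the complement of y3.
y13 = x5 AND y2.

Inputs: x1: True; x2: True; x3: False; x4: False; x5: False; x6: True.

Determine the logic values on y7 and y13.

y7 = False, y13 = False

y2 = x6 AND x3 = True AND False = False
y7 = x3 OR x5 = False OR False = False
y13 = x5 AND y2 = False AND False = False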